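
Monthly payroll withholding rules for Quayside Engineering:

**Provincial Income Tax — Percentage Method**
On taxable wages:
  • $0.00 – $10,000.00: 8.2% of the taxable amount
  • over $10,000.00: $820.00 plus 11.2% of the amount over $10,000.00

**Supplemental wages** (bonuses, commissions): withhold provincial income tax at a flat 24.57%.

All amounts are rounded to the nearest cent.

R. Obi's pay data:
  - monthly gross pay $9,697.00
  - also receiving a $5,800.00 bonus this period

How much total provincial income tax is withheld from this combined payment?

Provincial Income Tax: taxable = $9,697.00
  8.2% × $9,697.00 = $795.15
Supplemental (24.57% flat on bonus): 24.57% × $5,800.00 = $1,425.06
Total provincial income tax: $795.15 + $1,425.06 = $2,220.21

$2,220.21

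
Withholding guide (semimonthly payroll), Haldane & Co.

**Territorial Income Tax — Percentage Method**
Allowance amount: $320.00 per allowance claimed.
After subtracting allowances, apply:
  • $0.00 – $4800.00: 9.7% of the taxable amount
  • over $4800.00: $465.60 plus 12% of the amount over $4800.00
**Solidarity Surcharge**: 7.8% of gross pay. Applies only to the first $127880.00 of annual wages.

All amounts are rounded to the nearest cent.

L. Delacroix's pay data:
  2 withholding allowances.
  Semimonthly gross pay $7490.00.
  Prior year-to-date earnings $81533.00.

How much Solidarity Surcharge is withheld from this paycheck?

Solidarity Surcharge: 7.8% × $7490.00 = $584.22

$584.22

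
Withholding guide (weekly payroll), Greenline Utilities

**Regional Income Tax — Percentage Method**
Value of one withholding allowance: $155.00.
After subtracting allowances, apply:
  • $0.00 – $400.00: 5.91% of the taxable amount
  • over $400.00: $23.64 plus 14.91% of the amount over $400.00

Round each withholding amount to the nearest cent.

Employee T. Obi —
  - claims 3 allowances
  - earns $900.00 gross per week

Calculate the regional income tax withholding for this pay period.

Regional Income Tax: taxable = $900.00 − 3×$155.00 = $435.00
  $23.64 + 14.91% × ($435.00 − $400.00) = $23.64 + 14.91% × $35.00 = $28.86

$28.86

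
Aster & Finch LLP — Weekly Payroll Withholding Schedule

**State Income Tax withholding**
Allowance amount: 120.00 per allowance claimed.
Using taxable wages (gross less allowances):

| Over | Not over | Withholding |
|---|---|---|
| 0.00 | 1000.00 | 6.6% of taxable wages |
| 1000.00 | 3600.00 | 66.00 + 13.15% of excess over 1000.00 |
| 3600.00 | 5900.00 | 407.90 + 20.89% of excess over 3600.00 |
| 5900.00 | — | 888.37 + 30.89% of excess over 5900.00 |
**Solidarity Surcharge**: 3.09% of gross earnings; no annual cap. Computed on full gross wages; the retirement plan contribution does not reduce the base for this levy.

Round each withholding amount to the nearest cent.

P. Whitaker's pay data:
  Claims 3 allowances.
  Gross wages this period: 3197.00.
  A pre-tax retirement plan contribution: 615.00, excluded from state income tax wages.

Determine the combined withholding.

State Income Tax: taxable = 3197.00 − 615.00 − 3×120.00 = 2222.00
  66.00 + 13.15% × (2222.00 − 1000.00) = 66.00 + 13.15% × 1222.00 = 226.69
Solidarity Surcharge: 3.09% × 3197.00 = 98.79
Total: 226.69 + 98.79 = 325.48

325.48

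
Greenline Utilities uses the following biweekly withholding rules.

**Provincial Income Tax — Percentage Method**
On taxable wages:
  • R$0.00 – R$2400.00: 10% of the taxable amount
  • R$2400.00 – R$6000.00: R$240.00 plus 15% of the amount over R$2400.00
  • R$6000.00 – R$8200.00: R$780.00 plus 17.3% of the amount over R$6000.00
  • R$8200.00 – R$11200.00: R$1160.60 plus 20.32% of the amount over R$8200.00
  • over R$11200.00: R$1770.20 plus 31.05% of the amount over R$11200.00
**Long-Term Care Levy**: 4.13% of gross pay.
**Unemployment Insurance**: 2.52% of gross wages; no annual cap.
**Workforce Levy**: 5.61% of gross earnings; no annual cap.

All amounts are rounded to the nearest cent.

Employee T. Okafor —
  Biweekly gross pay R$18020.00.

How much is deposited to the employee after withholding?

Provincial Income Tax: taxable = R$18020.00
  R$1770.20 + 31.05% × (R$18020.00 − R$11200.00) = R$1770.20 + 31.05% × R$6820.00 = R$3887.81
Long-Term Care Levy: 4.13% × R$18020.00 = R$744.23
Unemployment Insurance: 2.52% × R$18020.00 = R$454.10
Workforce Levy: 5.61% × R$18020.00 = R$1010.92
Total withheld: R$3887.81 + R$744.23 + R$454.10 + R$1010.92 = R$6097.06
Net pay: R$18020.00 − R$6097.06 = R$11922.94

R$11922.94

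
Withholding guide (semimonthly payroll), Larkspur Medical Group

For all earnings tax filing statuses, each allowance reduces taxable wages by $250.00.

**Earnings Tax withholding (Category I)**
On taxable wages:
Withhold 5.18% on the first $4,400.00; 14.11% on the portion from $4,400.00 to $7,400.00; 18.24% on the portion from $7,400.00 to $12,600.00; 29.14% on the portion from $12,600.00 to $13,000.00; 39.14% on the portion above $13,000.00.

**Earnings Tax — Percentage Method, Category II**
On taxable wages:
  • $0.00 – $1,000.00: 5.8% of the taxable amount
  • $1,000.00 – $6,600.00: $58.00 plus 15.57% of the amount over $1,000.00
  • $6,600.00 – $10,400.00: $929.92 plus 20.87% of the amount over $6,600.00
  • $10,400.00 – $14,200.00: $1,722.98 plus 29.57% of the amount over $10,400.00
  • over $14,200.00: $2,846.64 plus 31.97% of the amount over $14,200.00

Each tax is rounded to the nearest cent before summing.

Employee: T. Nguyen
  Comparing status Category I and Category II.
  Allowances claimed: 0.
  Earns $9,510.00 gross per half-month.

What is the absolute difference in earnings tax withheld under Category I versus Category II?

$501.16

Earnings Tax (Category I): taxable = $9,510.00
  $651.22 + 18.24% × ($9,510.00 − $7,400.00) = $651.22 + 18.24% × $2,110.00 = $1,036.08
Earnings Tax (Category II): taxable = $9,510.00
  $929.92 + 20.87% × ($9,510.00 − $6,600.00) = $929.92 + 20.87% × $2,910.00 = $1,537.24
Difference: |$1,036.08 − $1,537.24| = $501.16 (higher under Category II)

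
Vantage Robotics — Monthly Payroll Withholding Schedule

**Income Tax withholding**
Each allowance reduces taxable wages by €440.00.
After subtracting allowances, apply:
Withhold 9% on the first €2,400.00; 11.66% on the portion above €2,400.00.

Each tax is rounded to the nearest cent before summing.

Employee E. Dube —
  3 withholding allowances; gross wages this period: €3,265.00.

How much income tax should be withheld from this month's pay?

Income Tax: taxable = €3,265.00 − 3×€440.00 = €1,945.00
  9% × €1,945.00 = €175.05

€175.05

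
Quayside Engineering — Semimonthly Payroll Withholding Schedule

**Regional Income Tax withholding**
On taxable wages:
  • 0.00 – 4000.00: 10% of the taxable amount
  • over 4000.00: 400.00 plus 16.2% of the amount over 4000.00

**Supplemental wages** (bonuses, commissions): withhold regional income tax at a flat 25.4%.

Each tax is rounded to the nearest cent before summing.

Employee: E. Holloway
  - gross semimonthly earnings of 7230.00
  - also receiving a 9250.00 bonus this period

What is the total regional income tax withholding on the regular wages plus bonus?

Regional Income Tax: taxable = 7230.00
  400.00 + 16.2% × (7230.00 − 4000.00) = 400.00 + 16.2% × 3230.00 = 923.26
Supplemental (25.4% flat on bonus): 25.4% × 9250.00 = 2349.50
Total regional income tax: 923.26 + 2349.50 = 3272.76

3272.76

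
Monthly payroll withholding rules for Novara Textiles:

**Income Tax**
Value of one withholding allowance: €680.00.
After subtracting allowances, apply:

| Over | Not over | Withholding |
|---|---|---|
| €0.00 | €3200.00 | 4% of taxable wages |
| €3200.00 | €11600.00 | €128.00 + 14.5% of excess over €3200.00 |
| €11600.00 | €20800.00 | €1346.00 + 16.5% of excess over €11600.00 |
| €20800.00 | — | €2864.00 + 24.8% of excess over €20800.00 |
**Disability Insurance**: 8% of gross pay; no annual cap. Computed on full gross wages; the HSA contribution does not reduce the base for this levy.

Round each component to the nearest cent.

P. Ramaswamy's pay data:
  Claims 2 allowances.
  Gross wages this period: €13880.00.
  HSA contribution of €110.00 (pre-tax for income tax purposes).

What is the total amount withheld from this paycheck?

Income Tax: taxable = €13880.00 − €110.00 − 2×€680.00 = €12410.00
  €1346.00 + 16.5% × (€12410.00 − €11600.00) = €1346.00 + 16.5% × €810.00 = €1479.65
Disability Insurance: 8% × €13880.00 = €1110.40
Total: €1479.65 + €1110.40 = €2590.05

€2590.05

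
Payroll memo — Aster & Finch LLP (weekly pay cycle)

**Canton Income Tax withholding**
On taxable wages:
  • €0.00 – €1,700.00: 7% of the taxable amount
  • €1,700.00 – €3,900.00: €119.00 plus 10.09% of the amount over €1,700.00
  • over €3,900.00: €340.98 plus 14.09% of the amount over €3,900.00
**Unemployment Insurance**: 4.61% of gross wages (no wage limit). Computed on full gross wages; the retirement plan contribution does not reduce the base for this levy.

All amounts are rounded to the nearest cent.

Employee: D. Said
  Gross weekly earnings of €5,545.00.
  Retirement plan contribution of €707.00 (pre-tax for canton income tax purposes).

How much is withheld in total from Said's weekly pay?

Canton Income Tax: taxable = €5,545.00 − €707.00 = €4,838.00
  €340.98 + 14.09% × (€4,838.00 − €3,900.00) = €340.98 + 14.09% × €938.00 = €473.14
Unemployment Insurance: 4.61% × €5,545.00 = €255.62
Total: €473.14 + €255.62 = €728.76

€728.76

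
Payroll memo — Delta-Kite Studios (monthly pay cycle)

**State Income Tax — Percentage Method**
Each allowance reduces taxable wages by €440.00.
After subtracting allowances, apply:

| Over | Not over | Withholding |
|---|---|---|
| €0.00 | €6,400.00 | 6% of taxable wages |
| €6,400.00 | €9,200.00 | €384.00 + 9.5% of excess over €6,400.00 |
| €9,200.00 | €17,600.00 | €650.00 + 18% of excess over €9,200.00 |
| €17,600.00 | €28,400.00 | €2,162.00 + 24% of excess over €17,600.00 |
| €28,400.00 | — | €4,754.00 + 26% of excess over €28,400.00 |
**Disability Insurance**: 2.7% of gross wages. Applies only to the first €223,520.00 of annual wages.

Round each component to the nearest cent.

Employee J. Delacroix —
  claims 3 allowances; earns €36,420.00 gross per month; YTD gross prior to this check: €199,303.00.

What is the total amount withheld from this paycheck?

€7,149.86

State Income Tax: taxable = €36,420.00 − 3×€440.00 = €35,100.00
  €4,754.00 + 26% × (€35,100.00 − €28,400.00) = €4,754.00 + 26% × €6,700.00 = €6,496.00
Disability Insurance: cap €223,520.00 − YTD €199,303.00 = €24,217.00 subject; 2.7% × €24,217.00 = €653.86
Total: €6,496.00 + €653.86 = €7,149.86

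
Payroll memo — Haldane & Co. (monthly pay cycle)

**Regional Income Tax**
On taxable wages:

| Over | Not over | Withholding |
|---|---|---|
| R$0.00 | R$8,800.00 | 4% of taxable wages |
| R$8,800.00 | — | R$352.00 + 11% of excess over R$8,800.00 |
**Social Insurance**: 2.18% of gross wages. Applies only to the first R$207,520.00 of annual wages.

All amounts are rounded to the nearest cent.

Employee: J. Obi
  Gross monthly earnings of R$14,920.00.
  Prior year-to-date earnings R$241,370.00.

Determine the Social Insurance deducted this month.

R$0.00

Social Insurance: YTD R$241,370.00 ≥ cap R$207,520.00 → R$0.00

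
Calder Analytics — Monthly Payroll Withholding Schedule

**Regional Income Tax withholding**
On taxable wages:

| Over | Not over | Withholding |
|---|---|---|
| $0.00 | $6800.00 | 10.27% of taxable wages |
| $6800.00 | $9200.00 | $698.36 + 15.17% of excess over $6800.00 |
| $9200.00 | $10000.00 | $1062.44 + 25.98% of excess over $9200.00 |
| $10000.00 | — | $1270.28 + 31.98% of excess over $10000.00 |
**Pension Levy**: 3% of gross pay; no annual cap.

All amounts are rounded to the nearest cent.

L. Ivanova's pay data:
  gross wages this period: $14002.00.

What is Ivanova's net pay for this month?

Regional Income Tax: taxable = $14002.00
  $1270.28 + 31.98% × ($14002.00 − $10000.00) = $1270.28 + 31.98% × $4002.00 = $2550.12
Pension Levy: 3% × $14002.00 = $420.06
Total withheld: $2550.12 + $420.06 = $2970.18
Net pay: $14002.00 − $2970.18 = $11031.82

$11031.82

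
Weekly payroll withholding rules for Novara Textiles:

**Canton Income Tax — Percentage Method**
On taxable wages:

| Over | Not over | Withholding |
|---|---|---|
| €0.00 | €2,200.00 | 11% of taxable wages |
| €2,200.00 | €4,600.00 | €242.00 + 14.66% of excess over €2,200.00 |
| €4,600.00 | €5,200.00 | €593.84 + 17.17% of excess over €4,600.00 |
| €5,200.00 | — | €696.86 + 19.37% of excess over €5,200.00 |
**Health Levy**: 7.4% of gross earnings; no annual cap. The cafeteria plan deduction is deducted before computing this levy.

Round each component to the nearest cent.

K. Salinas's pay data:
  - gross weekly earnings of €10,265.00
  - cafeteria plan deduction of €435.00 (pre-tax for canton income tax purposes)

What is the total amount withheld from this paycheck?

Canton Income Tax: taxable = €10,265.00 − €435.00 = €9,830.00
  €696.86 + 19.37% × (€9,830.00 − €5,200.00) = €696.86 + 19.37% × €4,630.00 = €1,593.69
Health Levy: 7.4% × €9,830.00 = €727.42
Total: €1,593.69 + €727.42 = €2,321.11

€2,321.11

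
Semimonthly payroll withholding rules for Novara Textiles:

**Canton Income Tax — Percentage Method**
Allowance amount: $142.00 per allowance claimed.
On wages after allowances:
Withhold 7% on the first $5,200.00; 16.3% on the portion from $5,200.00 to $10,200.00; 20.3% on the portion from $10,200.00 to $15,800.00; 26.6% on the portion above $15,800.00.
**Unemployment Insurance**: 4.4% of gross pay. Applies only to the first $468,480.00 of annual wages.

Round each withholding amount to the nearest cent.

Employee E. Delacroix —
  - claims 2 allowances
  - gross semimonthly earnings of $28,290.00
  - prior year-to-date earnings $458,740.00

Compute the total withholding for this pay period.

$5,991.16

Canton Income Tax: taxable = $28,290.00 − 2×$142.00 = $28,006.00
  $2,315.80 + 26.6% × ($28,006.00 − $15,800.00) = $2,315.80 + 26.6% × $12,206.00 = $5,562.60
Unemployment Insurance: cap $468,480.00 − YTD $458,740.00 = $9,740.00 subject; 4.4% × $9,740.00 = $428.56
Total: $5,562.60 + $428.56 = $5,991.16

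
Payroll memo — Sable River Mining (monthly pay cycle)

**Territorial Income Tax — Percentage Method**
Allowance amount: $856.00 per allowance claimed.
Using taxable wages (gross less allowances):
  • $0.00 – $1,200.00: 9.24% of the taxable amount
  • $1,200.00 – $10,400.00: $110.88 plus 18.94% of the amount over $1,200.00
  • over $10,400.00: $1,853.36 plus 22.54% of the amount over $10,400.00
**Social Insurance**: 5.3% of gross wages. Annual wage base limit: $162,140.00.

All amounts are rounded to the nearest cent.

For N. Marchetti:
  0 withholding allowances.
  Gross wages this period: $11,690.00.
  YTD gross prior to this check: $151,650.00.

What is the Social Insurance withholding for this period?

$555.97

Social Insurance: cap $162,140.00 − YTD $151,650.00 = $10,490.00 subject; 5.3% × $10,490.00 = $555.97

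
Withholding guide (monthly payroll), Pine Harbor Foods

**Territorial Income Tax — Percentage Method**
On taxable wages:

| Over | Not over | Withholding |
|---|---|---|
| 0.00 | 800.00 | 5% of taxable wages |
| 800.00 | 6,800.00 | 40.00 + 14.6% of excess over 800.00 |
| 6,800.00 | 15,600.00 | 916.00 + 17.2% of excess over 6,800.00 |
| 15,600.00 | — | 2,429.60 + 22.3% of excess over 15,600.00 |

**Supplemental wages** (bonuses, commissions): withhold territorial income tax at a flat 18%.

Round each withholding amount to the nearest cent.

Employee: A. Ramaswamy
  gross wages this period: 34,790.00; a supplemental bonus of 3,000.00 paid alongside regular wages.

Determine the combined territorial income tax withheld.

Territorial Income Tax: taxable = 34,790.00
  2,429.60 + 22.3% × (34,790.00 − 15,600.00) = 2,429.60 + 22.3% × 19,190.00 = 6,708.97
Supplemental (18% flat on bonus): 18% × 3,000.00 = 540.00
Total territorial income tax: 6,708.97 + 540.00 = 7,248.97

7,248.97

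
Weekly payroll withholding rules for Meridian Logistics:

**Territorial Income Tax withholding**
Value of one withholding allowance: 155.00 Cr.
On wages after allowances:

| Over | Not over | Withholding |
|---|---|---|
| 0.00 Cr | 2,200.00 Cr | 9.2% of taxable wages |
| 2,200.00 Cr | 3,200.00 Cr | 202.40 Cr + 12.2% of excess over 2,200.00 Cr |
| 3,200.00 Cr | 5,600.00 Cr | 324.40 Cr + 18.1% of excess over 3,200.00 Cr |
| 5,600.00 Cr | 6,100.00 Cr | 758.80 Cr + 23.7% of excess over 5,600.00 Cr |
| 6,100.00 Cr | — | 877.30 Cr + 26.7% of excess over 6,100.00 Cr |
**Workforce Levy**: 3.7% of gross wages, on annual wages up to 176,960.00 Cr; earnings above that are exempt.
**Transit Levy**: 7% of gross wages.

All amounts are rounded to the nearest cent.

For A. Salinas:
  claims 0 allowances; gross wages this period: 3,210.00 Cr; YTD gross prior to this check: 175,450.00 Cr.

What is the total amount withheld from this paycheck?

Territorial Income Tax: taxable = 3,210.00 Cr
  324.40 Cr + 18.1% × (3,210.00 Cr − 3,200.00 Cr) = 324.40 Cr + 18.1% × 10.00 Cr = 326.21 Cr
Workforce Levy: cap 176,960.00 Cr − YTD 175,450.00 Cr = 1,510.00 Cr subject; 3.7% × 1,510.00 Cr = 55.87 Cr
Transit Levy: 7% × 3,210.00 Cr = 224.70 Cr
Total: 326.21 Cr + 55.87 Cr + 224.70 Cr = 606.78 Cr

606.78 Cr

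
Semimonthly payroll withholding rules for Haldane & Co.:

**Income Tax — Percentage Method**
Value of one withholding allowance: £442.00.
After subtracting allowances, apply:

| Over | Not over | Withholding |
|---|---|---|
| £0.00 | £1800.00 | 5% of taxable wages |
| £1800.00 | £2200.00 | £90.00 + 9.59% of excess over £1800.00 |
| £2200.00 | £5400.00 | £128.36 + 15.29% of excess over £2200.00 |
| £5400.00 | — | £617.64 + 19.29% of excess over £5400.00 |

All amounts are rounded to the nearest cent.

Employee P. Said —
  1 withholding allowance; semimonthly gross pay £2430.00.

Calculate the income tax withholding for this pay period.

Income Tax: taxable = £2430.00 − 1×£442.00 = £1988.00
  £90.00 + 9.59% × (£1988.00 − £1800.00) = £90.00 + 9.59% × £188.00 = £108.03

£108.03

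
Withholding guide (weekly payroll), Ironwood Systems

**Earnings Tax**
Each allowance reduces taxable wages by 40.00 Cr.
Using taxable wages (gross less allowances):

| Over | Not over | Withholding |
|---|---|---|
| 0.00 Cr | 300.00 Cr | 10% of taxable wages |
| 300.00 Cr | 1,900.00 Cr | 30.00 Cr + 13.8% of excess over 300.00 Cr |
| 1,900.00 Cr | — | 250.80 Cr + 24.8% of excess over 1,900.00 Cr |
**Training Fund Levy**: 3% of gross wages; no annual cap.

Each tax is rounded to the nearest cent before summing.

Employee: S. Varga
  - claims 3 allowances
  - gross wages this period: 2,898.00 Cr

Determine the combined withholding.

Earnings Tax: taxable = 2,898.00 Cr − 3×40.00 Cr = 2,778.00 Cr
  250.80 Cr + 24.8% × (2,778.00 Cr − 1,900.00 Cr) = 250.80 Cr + 24.8% × 878.00 Cr = 468.54 Cr
Training Fund Levy: 3% × 2,898.00 Cr = 86.94 Cr
Total: 468.54 Cr + 86.94 Cr = 555.48 Cr

555.48 Cr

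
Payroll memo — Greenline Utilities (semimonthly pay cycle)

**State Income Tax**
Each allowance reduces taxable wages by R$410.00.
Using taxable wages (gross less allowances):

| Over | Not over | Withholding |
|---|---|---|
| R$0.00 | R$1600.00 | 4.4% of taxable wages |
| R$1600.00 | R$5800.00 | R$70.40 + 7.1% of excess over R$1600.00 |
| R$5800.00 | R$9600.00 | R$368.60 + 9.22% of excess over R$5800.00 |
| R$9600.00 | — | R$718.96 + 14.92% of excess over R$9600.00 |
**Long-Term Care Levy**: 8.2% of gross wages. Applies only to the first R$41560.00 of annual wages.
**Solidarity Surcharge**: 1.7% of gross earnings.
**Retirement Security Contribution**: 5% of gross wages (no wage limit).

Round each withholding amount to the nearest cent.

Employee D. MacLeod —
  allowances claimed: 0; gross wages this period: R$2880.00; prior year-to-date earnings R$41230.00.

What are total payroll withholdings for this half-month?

State Income Tax: taxable = R$2880.00
  R$70.40 + 7.1% × (R$2880.00 − R$1600.00) = R$70.40 + 7.1% × R$1280.00 = R$161.28
Long-Term Care Levy: cap R$41560.00 − YTD R$41230.00 = R$330.00 subject; 8.2% × R$330.00 = R$27.06
Solidarity Surcharge: 1.7% × R$2880.00 = R$48.96
Retirement Security Contribution: 5% × R$2880.00 = R$144.00
Total: R$161.28 + R$27.06 + R$48.96 + R$144.00 = R$381.30

R$381.30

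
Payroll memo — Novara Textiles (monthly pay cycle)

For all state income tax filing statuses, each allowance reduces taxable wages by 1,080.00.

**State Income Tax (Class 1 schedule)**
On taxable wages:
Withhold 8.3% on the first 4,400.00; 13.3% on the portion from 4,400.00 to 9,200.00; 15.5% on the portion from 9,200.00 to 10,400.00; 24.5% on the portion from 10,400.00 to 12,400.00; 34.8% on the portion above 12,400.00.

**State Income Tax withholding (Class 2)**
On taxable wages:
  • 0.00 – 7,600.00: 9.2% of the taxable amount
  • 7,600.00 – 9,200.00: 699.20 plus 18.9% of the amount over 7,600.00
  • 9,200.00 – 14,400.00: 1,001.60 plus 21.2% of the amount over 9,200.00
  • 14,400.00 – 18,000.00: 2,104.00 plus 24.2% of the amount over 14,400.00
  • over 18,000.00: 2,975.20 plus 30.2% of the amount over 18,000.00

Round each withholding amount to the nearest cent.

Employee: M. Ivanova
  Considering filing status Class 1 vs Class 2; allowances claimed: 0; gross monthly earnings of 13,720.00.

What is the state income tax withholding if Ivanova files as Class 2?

State Income Tax (Class 2): taxable = 13,720.00
  1,001.60 + 21.2% × (13,720.00 − 9,200.00) = 1,001.60 + 21.2% × 4,520.00 = 1,959.84

1,959.84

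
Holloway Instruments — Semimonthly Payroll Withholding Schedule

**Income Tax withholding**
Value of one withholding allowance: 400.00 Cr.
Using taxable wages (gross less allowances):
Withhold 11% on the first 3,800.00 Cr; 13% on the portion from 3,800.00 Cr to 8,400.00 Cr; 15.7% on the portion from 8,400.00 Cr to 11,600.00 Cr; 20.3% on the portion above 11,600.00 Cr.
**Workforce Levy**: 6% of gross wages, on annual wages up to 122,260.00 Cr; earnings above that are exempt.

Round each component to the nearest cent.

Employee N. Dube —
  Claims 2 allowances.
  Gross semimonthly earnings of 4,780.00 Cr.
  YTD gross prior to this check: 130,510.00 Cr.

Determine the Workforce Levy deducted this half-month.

Workforce Levy: YTD 130,510.00 Cr ≥ cap 122,260.00 Cr → 0.00 Cr

0.00 Cr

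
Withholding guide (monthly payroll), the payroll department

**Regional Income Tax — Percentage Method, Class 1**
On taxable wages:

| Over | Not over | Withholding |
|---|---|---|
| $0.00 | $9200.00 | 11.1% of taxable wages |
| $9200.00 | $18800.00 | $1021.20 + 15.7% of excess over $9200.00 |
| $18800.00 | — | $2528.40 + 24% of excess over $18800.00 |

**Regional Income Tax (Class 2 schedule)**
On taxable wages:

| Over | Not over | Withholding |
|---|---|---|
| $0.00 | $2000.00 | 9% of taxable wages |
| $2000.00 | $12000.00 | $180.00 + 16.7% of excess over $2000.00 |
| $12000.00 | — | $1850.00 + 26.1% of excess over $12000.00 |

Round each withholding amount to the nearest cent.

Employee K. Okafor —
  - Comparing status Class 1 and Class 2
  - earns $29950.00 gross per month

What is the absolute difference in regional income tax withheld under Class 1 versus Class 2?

$1330.55

Regional Income Tax (Class 1): taxable = $29950.00
  $2528.40 + 24% × ($29950.00 − $18800.00) = $2528.40 + 24% × $11150.00 = $5204.40
Regional Income Tax (Class 2): taxable = $29950.00
  $1850.00 + 26.1% × ($29950.00 − $12000.00) = $1850.00 + 26.1% × $17950.00 = $6534.95
Difference: |$5204.40 − $6534.95| = $1330.55 (higher under Class 2)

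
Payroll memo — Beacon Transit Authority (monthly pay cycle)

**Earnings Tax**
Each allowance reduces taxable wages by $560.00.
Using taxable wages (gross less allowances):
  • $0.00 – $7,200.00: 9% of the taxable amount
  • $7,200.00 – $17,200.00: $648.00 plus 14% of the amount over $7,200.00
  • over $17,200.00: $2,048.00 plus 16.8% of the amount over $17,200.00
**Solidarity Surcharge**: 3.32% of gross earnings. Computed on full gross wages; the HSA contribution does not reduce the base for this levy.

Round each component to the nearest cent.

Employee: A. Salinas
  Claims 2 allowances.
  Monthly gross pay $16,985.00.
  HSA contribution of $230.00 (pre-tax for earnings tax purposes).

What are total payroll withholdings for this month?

$2,392.80

Earnings Tax: taxable = $16,985.00 − $230.00 − 2×$560.00 = $15,635.00
  $648.00 + 14% × ($15,635.00 − $7,200.00) = $648.00 + 14% × $8,435.00 = $1,828.90
Solidarity Surcharge: 3.32% × $16,985.00 = $563.90
Total: $1,828.90 + $563.90 = $2,392.80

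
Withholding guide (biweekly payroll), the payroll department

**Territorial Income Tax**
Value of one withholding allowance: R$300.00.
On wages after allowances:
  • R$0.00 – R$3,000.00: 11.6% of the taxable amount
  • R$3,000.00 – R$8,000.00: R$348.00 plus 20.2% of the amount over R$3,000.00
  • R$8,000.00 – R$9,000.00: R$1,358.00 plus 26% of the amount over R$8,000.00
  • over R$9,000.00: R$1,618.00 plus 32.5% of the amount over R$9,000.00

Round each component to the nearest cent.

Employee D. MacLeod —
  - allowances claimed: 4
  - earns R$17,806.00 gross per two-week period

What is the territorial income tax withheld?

R$4,089.95

Territorial Income Tax: taxable = R$17,806.00 − 4×R$300.00 = R$16,606.00
  R$1,618.00 + 32.5% × (R$16,606.00 − R$9,000.00) = R$1,618.00 + 32.5% × R$7,606.00 = R$4,089.95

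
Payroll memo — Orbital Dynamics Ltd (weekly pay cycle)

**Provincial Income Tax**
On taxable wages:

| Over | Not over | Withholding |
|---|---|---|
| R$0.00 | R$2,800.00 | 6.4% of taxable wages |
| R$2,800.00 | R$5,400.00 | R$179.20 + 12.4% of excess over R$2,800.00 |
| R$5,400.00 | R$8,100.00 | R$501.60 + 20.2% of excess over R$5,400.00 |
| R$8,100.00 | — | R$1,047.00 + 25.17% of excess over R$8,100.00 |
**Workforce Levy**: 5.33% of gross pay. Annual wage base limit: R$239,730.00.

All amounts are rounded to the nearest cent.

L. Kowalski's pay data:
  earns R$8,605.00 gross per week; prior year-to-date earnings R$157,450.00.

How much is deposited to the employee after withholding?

Provincial Income Tax: taxable = R$8,605.00
  R$1,047.00 + 25.17% × (R$8,605.00 − R$8,100.00) = R$1,047.00 + 25.17% × R$505.00 = R$1,174.11
Workforce Levy: 5.33% × R$8,605.00 = R$458.65
Total withheld: R$1,174.11 + R$458.65 = R$1,632.76
Net pay: R$8,605.00 − R$1,632.76 = R$6,972.24

R$6,972.24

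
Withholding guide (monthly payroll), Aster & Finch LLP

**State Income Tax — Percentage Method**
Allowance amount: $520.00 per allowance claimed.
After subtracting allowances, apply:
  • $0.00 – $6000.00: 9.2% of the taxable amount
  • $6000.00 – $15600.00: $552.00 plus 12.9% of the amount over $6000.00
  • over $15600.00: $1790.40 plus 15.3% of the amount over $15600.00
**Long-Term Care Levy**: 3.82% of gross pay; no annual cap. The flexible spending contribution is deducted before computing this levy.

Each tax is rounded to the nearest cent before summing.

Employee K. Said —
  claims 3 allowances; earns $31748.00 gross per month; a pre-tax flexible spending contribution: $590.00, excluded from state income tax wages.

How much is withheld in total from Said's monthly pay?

State Income Tax: taxable = $31748.00 − $590.00 − 3×$520.00 = $29598.00
  $1790.40 + 15.3% × ($29598.00 − $15600.00) = $1790.40 + 15.3% × $13998.00 = $3932.09
Long-Term Care Levy: 3.82% × $31158.00 = $1190.24
Total: $3932.09 + $1190.24 = $5122.33

$5122.33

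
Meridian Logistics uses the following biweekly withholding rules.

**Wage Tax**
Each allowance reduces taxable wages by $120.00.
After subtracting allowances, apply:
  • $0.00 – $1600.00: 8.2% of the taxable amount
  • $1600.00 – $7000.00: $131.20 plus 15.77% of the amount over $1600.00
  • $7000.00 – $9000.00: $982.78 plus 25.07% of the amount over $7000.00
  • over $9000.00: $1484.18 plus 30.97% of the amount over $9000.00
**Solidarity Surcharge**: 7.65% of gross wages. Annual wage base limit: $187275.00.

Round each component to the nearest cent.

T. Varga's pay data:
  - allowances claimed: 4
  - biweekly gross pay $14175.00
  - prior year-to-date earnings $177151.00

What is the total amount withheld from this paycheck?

Wage Tax: taxable = $14175.00 − 4×$120.00 = $13695.00
  $1484.18 + 30.97% × ($13695.00 − $9000.00) = $1484.18 + 30.97% × $4695.00 = $2938.22
Solidarity Surcharge: cap $187275.00 − YTD $177151.00 = $10124.00 subject; 7.65% × $10124.00 = $774.49
Total: $2938.22 + $774.49 = $3712.71

$3712.71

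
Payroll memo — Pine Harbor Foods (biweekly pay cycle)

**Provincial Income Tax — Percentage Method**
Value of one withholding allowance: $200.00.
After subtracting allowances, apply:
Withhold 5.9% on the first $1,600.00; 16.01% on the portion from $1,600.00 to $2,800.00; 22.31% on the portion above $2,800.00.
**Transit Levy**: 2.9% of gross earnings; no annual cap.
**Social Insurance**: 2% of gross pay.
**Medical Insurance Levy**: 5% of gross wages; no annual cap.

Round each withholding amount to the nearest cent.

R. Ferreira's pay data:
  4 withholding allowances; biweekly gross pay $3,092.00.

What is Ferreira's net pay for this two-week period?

$2,580.70

Provincial Income Tax: taxable = $3,092.00 − 4×$200.00 = $2,292.00
  $94.40 + 16.01% × ($2,292.00 − $1,600.00) = $94.40 + 16.01% × $692.00 = $205.19
Transit Levy: 2.9% × $3,092.00 = $89.67
Social Insurance: 2% × $3,092.00 = $61.84
Medical Insurance Levy: 5% × $3,092.00 = $154.60
Total withheld: $205.19 + $89.67 + $61.84 + $154.60 = $511.30
Net pay: $3,092.00 − $511.30 = $2,580.70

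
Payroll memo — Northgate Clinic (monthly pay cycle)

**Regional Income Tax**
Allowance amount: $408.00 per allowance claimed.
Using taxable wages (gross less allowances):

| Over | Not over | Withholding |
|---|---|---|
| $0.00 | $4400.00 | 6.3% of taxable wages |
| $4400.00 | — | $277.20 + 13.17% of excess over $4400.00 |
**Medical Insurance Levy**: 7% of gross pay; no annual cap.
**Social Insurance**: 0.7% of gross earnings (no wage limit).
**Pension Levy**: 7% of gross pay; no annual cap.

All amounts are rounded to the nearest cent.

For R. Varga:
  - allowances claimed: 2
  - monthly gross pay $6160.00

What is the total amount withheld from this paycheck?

$1307.04

Regional Income Tax: taxable = $6160.00 − 2×$408.00 = $5344.00
  $277.20 + 13.17% × ($5344.00 − $4400.00) = $277.20 + 13.17% × $944.00 = $401.52
Medical Insurance Levy: 7% × $6160.00 = $431.20
Social Insurance: 0.7% × $6160.00 = $43.12
Pension Levy: 7% × $6160.00 = $431.20
Total: $401.52 + $431.20 + $43.12 + $431.20 = $1307.04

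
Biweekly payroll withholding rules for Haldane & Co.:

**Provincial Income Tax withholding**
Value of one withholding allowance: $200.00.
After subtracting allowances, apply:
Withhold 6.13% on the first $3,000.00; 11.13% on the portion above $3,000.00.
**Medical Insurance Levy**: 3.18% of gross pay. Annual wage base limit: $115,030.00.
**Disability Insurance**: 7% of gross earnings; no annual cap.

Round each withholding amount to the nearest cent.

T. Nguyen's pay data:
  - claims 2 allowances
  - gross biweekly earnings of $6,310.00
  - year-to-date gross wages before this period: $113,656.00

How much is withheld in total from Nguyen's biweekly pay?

Provincial Income Tax: taxable = $6,310.00 − 2×$200.00 = $5,910.00
  $183.90 + 11.13% × ($5,910.00 − $3,000.00) = $183.90 + 11.13% × $2,910.00 = $507.78
Medical Insurance Levy: cap $115,030.00 − YTD $113,656.00 = $1,374.00 subject; 3.18% × $1,374.00 = $43.69
Disability Insurance: 7% × $6,310.00 = $441.70
Total: $507.78 + $43.69 + $441.70 = $993.17

$993.17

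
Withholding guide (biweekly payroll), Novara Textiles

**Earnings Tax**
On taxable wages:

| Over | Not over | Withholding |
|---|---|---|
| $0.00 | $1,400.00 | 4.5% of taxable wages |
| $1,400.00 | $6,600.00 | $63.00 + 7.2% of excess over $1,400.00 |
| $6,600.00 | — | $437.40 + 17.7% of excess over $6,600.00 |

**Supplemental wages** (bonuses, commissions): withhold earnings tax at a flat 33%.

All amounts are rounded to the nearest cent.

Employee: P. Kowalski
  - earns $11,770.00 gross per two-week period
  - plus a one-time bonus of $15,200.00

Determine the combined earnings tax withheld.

$6,368.49

Earnings Tax: taxable = $11,770.00
  $437.40 + 17.7% × ($11,770.00 − $6,600.00) = $437.40 + 17.7% × $5,170.00 = $1,352.49
Supplemental (33% flat on bonus): 33% × $15,200.00 = $5,016.00
Total earnings tax: $1,352.49 + $5,016.00 = $6,368.49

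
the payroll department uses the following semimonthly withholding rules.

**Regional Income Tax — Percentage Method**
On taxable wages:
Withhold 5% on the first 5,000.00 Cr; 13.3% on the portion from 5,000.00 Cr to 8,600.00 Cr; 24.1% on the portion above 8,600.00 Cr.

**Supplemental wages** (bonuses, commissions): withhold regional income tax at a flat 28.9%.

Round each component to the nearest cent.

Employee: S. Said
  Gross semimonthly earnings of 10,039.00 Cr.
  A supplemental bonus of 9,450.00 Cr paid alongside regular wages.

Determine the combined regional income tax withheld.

Regional Income Tax: taxable = 10,039.00 Cr
  728.80 Cr + 24.1% × (10,039.00 Cr − 8,600.00 Cr) = 728.80 Cr + 24.1% × 1,439.00 Cr = 1,075.60 Cr
Supplemental (28.9% flat on bonus): 28.9% × 9,450.00 Cr = 2,731.05 Cr
Total regional income tax: 1,075.60 Cr + 2,731.05 Cr = 3,806.65 Cr

3,806.65 Cr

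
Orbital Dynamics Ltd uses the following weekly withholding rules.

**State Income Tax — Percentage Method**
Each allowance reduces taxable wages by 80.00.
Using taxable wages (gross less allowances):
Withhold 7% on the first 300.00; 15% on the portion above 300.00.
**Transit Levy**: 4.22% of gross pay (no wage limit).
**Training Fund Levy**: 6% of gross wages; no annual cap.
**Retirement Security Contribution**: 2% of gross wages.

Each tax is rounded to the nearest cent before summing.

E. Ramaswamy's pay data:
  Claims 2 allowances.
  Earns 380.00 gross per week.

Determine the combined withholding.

61.84

State Income Tax: taxable = 380.00 − 2×80.00 = 220.00
  7% × 220.00 = 15.40
Transit Levy: 4.22% × 380.00 = 16.04
Training Fund Levy: 6% × 380.00 = 22.80
Retirement Security Contribution: 2% × 380.00 = 7.60
Total: 15.40 + 16.04 + 22.80 + 7.60 = 61.84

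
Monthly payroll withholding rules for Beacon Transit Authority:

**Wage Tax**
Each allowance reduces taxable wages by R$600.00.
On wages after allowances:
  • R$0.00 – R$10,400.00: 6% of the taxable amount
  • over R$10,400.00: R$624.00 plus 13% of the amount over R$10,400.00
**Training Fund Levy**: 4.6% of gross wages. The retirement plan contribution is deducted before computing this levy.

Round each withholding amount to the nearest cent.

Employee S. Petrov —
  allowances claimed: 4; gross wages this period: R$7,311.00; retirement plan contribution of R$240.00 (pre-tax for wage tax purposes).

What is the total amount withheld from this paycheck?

Wage Tax: taxable = R$7,311.00 − R$240.00 − 4×R$600.00 = R$4,671.00
  6% × R$4,671.00 = R$280.26
Training Fund Levy: 4.6% × R$7,071.00 = R$325.27
Total: R$280.26 + R$325.27 = R$605.53

R$605.53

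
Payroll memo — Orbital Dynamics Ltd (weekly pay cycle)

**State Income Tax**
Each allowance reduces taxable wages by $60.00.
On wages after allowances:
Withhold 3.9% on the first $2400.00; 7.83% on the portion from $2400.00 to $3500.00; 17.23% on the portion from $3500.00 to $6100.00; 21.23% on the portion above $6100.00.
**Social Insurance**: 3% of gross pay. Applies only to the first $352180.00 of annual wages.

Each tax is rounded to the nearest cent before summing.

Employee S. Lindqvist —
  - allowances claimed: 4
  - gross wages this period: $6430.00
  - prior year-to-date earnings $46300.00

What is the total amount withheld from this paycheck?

State Income Tax: taxable = $6430.00 − 4×$60.00 = $6190.00
  $627.71 + 21.23% × ($6190.00 − $6100.00) = $627.71 + 21.23% × $90.00 = $646.82
Social Insurance: 3% × $6430.00 = $192.90
Total: $646.82 + $192.90 = $839.72

$839.72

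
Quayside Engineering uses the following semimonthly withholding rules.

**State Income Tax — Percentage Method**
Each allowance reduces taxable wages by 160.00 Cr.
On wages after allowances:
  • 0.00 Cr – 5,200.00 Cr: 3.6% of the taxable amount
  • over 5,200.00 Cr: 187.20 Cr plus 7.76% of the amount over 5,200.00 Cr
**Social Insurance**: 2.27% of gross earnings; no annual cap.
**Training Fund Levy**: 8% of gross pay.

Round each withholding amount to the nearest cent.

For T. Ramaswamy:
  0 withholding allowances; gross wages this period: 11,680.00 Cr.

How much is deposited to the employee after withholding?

9,790.41 Cr

State Income Tax: taxable = 11,680.00 Cr
  187.20 Cr + 7.76% × (11,680.00 Cr − 5,200.00 Cr) = 187.20 Cr + 7.76% × 6,480.00 Cr = 690.05 Cr
Social Insurance: 2.27% × 11,680.00 Cr = 265.14 Cr
Training Fund Levy: 8% × 11,680.00 Cr = 934.40 Cr
Total withheld: 690.05 Cr + 265.14 Cr + 934.40 Cr = 1,889.59 Cr
Net pay: 11,680.00 Cr − 1,889.59 Cr = 9,790.41 Cr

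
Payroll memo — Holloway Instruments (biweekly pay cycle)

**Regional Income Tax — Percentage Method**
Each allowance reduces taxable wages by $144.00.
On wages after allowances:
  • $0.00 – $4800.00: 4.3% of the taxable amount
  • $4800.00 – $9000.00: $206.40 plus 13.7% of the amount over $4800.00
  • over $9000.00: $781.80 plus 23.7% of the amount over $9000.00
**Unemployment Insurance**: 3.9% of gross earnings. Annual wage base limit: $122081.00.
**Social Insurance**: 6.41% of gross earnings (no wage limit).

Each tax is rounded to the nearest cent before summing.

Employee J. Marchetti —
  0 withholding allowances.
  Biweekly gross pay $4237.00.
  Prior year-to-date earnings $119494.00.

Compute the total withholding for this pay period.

$554.67

Regional Income Tax: taxable = $4237.00
  4.3% × $4237.00 = $182.19
Unemployment Insurance: cap $122081.00 − YTD $119494.00 = $2587.00 subject; 3.9% × $2587.00 = $100.89
Social Insurance: 6.41% × $4237.00 = $271.59
Total: $182.19 + $100.89 + $271.59 = $554.67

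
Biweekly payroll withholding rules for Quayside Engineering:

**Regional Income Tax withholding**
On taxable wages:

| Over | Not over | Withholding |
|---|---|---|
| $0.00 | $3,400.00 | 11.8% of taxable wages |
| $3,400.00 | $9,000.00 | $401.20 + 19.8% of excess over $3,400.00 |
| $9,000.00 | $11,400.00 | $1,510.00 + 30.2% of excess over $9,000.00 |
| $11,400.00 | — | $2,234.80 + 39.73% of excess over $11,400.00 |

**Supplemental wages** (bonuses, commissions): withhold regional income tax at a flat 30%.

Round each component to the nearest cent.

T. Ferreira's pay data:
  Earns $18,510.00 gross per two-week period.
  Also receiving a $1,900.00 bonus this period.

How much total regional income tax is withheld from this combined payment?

$5,629.60

Regional Income Tax: taxable = $18,510.00
  $2,234.80 + 39.73% × ($18,510.00 − $11,400.00) = $2,234.80 + 39.73% × $7,110.00 = $5,059.60
Supplemental (30% flat on bonus): 30% × $1,900.00 = $570.00
Total regional income tax: $5,059.60 + $570.00 = $5,629.60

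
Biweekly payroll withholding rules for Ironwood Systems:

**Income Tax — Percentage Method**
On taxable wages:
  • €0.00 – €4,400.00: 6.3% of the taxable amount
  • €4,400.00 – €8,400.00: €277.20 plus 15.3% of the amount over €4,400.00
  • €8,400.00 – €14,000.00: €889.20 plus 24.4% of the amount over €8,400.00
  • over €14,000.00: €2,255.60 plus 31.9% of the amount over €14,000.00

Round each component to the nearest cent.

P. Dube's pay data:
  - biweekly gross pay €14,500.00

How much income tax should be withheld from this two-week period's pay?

Income Tax: taxable = €14,500.00
  €2,255.60 + 31.9% × (€14,500.00 − €14,000.00) = €2,255.60 + 31.9% × €500.00 = €2,415.10

€2,415.10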